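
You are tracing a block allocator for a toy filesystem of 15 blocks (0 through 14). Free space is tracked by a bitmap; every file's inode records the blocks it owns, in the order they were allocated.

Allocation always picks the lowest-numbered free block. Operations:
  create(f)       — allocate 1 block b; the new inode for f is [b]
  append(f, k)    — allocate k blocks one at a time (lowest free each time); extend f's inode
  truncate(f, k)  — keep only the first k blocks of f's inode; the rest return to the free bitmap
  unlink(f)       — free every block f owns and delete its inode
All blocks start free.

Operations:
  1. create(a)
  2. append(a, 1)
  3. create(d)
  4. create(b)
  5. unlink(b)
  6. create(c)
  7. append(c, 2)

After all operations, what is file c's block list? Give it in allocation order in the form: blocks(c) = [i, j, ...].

blocks(c) = [3, 4, 5]

[1] create(a) — a=0 (map F..............)
[2] append(a, 1) — a=0,1 (map FF.............)
[3] create(d) — a=0,1 d=2 (map FFF............)
[4] create(b) — a=0,1 b=3 d=2 (map FFFF...........)
[5] unlink(b) — a=0,1 d=2 (map FFF............)
[6] create(c) — a=0,1 c=3 d=2 (map FFFF...........)
[7] append(c, 2) — a=0,1 c=3,4,5 d=2 (map FFFFFF.........)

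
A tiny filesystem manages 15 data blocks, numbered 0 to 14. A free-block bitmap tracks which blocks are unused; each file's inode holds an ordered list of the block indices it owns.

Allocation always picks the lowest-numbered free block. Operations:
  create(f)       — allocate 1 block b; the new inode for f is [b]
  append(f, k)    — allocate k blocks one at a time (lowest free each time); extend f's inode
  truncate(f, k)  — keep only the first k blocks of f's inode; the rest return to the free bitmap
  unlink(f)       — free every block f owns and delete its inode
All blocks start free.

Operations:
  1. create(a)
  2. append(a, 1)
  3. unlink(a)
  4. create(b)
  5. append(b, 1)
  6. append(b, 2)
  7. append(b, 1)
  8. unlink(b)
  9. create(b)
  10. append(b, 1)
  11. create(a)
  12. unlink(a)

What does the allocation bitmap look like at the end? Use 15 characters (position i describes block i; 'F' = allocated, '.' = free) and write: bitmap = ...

bitmap = FF.............

  1. create(a)  ⇒  F..............  {a→[0]}
  2. append(a, 1)  ⇒  FF.............  {a→[0, 1]}
  3. unlink(a)  ⇒  ...............  {}
  4. create(b)  ⇒  F..............  {b→[0]}
  5. append(b, 1)  ⇒  FF.............  {b→[0, 1]}
  6. append(b, 2)  ⇒  FFFF...........  {b→[0, 1, 2, 3]}
  7. append(b, 1)  ⇒  FFFFF..........  {b→[0, 1, 2, 3, 4]}
  8. unlink(b)  ⇒  ...............  {}
  9. create(b)  ⇒  F..............  {b→[0]}
  10. append(b, 1)  ⇒  FF.............  {b→[0, 1]}
  11. create(a)  ⇒  FFF............  {a→[2]; b→[0, 1]}
  12. unlink(a)  ⇒  FF.............  {b→[0, 1]}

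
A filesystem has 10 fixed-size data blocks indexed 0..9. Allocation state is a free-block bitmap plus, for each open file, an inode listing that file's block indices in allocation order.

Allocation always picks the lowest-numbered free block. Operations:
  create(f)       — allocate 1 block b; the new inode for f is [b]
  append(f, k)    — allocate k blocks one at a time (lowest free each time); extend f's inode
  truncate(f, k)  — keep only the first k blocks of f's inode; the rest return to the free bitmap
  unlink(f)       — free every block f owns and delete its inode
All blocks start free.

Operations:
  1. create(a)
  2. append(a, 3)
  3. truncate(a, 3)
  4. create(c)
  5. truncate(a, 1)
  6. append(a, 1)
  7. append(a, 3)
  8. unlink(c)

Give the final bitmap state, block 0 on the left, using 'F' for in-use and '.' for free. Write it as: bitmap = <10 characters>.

[1] create(a) — a=0 (map F.........)
[2] append(a, 3) — a=0,1,2,3 (map FFFF......)
[3] truncate(a, 3) — a=0,1,2 (map FFF.......)
[4] create(c) — a=0,1,2 c=3 (map FFFF......)
[5] truncate(a, 1) — a=0 c=3 (map F..F......)
[6] append(a, 1) — a=0,1 c=3 (map FF.F......)
[7] append(a, 3) — a=0,1,2,4,5 c=3 (map FFFFFF....)
[8] unlink(c) — a=0,1,2,4,5 (map FFF.FF....)

bitmap = FFF.FF....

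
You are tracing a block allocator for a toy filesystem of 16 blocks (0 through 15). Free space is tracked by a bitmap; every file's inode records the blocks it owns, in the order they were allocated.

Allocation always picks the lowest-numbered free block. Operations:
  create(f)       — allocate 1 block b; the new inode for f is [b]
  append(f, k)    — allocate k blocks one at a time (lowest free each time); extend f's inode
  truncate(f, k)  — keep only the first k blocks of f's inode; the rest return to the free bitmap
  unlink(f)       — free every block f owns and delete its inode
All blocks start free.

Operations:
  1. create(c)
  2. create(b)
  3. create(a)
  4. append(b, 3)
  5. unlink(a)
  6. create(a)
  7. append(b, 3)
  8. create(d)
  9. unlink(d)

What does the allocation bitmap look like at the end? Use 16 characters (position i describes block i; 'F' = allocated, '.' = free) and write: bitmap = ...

bitmap = FFFFFFFFF.......

  1. create(c)  ⇒  F...............  {c→[0]}
  2. create(b)  ⇒  FF..............  {b→[1]; c→[0]}
  3. create(a)  ⇒  FFF.............  {a→[2]; b→[1]; c→[0]}
  4. append(b, 3)  ⇒  FFFFFF..........  {a→[2]; b→[1, 3, 4, 5]; c→[0]}
  5. unlink(a)  ⇒  FF.FFF..........  {b→[1, 3, 4, 5]; c→[0]}
  6. create(a)  ⇒  FFFFFF..........  {a→[2]; b→[1, 3, 4, 5]; c→[0]}
  7. append(b, 3)  ⇒  FFFFFFFFF.......  {a→[2]; b→[1, 3, 4, 5, 6, 7, 8]; c→[0]}
  8. create(d)  ⇒  FFFFFFFFFF......  {a→[2]; b→[1, 3, 4, 5, 6, 7, 8]; c→[0]; d→[9]}
  9. unlink(d)  ⇒  FFFFFFFFF.......  {a→[2]; b→[1, 3, 4, 5, 6, 7, 8]; c→[0]}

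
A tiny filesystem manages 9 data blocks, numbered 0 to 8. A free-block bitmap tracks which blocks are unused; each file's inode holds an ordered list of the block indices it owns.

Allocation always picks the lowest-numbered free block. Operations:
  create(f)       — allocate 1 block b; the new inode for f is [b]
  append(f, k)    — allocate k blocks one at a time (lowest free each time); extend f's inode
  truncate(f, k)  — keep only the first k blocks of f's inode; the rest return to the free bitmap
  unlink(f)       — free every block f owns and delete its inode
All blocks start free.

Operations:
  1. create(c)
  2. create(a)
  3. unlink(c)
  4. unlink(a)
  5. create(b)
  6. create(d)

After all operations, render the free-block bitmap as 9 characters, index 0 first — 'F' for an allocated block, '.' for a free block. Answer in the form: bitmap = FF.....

bitmap = FF.......

[1] create(c) — c=0 (map F........)
[2] create(a) — a=1 c=0 (map FF.......)
[3] unlink(c) — a=1 (map .F.......)
[4] unlink(a) —  (map .........)
[5] create(b) — b=0 (map F........)
[6] create(d) — b=0 d=1 (map FF.......)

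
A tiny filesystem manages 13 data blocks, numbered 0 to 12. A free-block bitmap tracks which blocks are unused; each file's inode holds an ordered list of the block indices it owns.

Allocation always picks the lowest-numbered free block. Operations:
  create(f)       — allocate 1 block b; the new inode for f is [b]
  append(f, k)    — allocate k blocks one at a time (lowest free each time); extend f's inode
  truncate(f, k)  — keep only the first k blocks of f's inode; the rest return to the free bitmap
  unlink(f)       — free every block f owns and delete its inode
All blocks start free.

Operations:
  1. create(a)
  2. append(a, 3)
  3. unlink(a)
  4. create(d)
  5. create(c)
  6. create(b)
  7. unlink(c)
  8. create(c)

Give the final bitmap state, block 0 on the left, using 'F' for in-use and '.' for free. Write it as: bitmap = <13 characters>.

create(a): bitmap=F............ | a=[0]
append(a, 3): bitmap=FFFF......... | a=[0, 1, 2, 3]
unlink(a): bitmap=............. | 
create(d): bitmap=F............ | d=[0]
create(c): bitmap=FF........... | c=[1] d=[0]
create(b): bitmap=FFF.......... | b=[2] c=[1] d=[0]
unlink(c): bitmap=F.F.......... | b=[2] d=[0]
create(c): bitmap=FFF.......... | b=[2] c=[1] d=[0]

bitmap = FFF..........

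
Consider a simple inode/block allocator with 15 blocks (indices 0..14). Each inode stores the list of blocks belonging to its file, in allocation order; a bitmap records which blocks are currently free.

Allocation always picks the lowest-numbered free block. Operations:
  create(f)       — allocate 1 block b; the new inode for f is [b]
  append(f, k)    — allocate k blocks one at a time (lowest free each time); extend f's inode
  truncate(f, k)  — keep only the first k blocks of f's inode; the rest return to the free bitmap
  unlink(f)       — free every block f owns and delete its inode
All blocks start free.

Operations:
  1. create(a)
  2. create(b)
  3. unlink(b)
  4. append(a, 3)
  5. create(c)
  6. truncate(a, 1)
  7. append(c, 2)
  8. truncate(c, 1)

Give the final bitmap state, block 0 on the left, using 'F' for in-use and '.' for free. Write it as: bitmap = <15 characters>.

create(a): bitmap=F.............. | a=[0]
create(b): bitmap=FF............. | a=[0] b=[1]
unlink(b): bitmap=F.............. | a=[0]
append(a, 3): bitmap=FFFF........... | a=[0, 1, 2, 3]
create(c): bitmap=FFFFF.......... | a=[0, 1, 2, 3] c=[4]
truncate(a, 1): bitmap=F...F.......... | a=[0] c=[4]
append(c, 2): bitmap=FFF.F.......... | a=[0] c=[4, 1, 2]
truncate(c, 1): bitmap=F...F.......... | a=[0] c=[4]

bitmap = F...F..........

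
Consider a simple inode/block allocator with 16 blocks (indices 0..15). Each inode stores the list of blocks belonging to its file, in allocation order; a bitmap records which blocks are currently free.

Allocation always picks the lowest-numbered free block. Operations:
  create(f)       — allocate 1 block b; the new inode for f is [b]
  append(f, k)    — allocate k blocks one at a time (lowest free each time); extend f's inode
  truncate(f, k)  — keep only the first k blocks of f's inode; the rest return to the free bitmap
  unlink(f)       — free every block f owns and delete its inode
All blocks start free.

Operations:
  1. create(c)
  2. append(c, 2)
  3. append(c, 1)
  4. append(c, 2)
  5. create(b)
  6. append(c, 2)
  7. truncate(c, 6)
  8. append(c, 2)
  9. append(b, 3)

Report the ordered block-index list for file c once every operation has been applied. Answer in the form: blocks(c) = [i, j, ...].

after create(c) → c:[0]  free=[F...............]
after append(c, 2) → c:[0, 1, 2]  free=[FFF.............]
after append(c, 1) → c:[0, 1, 2, 3]  free=[FFFF............]
after append(c, 2) → c:[0, 1, 2, 3, 4, 5]  free=[FFFFFF..........]
after create(b) → b:[6], c:[0, 1, 2, 3, 4, 5]  free=[FFFFFFF.........]
after append(c, 2) → b:[6], c:[0, 1, 2, 3, 4, 5, 7, 8]  free=[FFFFFFFFF.......]
after truncate(c, 6) → b:[6], c:[0, 1, 2, 3, 4, 5]  free=[FFFFFFF.........]
after append(c, 2) → b:[6], c:[0, 1, 2, 3, 4, 5, 7, 8]  free=[FFFFFFFFF.......]
after append(b, 3) → b:[6, 9, 10, 11], c:[0, 1, 2, 3, 4, 5, 7, 8]  free=[FFFFFFFFFFFF....]

blocks(c) = [0, 1, 2, 3, 4, 5, 7, 8]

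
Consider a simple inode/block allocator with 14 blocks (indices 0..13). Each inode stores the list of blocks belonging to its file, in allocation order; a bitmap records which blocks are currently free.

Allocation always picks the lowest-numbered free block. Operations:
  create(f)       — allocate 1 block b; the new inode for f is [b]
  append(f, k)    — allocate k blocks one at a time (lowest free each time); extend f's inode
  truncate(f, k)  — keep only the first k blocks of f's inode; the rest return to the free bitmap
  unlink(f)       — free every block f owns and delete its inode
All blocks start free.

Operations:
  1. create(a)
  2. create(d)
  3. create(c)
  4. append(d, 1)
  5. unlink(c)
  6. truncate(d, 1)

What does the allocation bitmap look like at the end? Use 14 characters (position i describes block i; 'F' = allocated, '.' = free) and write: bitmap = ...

bitmap = FF............

[1] create(a) — a=0 (map F.............)
[2] create(d) — a=0 d=1 (map FF............)
[3] create(c) — a=0 c=2 d=1 (map FFF...........)
[4] append(d, 1) — a=0 c=2 d=1,3 (map FFFF..........)
[5] unlink(c) — a=0 d=1,3 (map FF.F..........)
[6] truncate(d, 1) — a=0 d=1 (map FF............)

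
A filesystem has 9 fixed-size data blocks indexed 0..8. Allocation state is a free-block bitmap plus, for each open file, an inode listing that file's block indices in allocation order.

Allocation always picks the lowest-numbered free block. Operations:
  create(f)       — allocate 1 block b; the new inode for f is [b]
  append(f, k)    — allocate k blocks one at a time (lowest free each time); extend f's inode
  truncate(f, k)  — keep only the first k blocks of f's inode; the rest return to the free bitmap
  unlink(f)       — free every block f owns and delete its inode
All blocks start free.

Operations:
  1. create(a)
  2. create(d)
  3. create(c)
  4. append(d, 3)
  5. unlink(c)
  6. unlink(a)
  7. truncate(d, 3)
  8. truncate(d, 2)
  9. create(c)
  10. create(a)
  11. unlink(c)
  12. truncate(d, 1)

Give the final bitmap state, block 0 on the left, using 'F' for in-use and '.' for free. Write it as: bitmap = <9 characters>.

[1] create(a) — a=0 (map F........)
[2] create(d) — a=0 d=1 (map FF.......)
[3] create(c) — a=0 c=2 d=1 (map FFF......)
[4] append(d, 3) — a=0 c=2 d=1,3,4,5 (map FFFFFF...)
[5] unlink(c) — a=0 d=1,3,4,5 (map FF.FFF...)
[6] unlink(a) — d=1,3,4,5 (map .F.FFF...)
[7] truncate(d, 3) — d=1,3,4 (map .F.FF....)
[8] truncate(d, 2) — d=1,3 (map .F.F.....)
[9] create(c) — c=0 d=1,3 (map FF.F.....)
[10] create(a) — a=2 c=0 d=1,3 (map FFFF.....)
[11] unlink(c) — a=2 d=1,3 (map .FFF.....)
[12] truncate(d, 1) — a=2 d=1 (map .FF......)

bitmap = .FF......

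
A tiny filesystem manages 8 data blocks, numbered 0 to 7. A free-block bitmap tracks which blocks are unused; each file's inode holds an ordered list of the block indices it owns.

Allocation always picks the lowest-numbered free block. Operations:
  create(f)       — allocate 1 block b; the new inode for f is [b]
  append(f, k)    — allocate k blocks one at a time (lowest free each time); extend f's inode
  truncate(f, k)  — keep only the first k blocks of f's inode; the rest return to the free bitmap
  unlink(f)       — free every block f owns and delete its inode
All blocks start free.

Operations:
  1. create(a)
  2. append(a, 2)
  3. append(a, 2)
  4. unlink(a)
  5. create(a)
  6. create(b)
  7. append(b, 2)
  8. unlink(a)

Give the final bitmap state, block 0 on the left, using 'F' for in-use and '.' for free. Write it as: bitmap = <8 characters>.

bitmap = .FFF....

[1] create(a) — a=0 (map F.......)
[2] append(a, 2) — a=0,1,2 (map FFF.....)
[3] append(a, 2) — a=0,1,2,3,4 (map FFFFF...)
[4] unlink(a) —  (map ........)
[5] create(a) — a=0 (map F.......)
[6] create(b) — a=0 b=1 (map FF......)
[7] append(b, 2) — a=0 b=1,2,3 (map FFFF....)
[8] unlink(a) — b=1,2,3 (map .FFF....)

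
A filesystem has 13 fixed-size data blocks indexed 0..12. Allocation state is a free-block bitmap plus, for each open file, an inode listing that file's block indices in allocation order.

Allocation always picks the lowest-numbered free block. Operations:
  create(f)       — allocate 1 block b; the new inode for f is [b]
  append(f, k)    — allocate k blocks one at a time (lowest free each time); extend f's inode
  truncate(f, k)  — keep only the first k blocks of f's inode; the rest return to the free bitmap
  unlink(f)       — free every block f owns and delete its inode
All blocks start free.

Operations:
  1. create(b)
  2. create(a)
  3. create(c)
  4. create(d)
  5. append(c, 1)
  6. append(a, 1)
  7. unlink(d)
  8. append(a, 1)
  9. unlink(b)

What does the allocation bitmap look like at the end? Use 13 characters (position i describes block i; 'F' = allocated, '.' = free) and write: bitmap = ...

bitmap = .FFFFF.......

after create(b) → b:[0]  free=[F............]
after create(a) → a:[1], b:[0]  free=[FF...........]
after create(c) → a:[1], b:[0], c:[2]  free=[FFF..........]
after create(d) → a:[1], b:[0], c:[2], d:[3]  free=[FFFF.........]
after append(c, 1) → a:[1], b:[0], c:[2, 4], d:[3]  free=[FFFFF........]
after append(a, 1) → a:[1, 5], b:[0], c:[2, 4], d:[3]  free=[FFFFFF.......]
after unlink(d) → a:[1, 5], b:[0], c:[2, 4]  free=[FFF.FF.......]
after append(a, 1) → a:[1, 5, 3], b:[0], c:[2, 4]  free=[FFFFFF.......]
after unlink(b) → a:[1, 5, 3], c:[2, 4]  free=[.FFFFF.......]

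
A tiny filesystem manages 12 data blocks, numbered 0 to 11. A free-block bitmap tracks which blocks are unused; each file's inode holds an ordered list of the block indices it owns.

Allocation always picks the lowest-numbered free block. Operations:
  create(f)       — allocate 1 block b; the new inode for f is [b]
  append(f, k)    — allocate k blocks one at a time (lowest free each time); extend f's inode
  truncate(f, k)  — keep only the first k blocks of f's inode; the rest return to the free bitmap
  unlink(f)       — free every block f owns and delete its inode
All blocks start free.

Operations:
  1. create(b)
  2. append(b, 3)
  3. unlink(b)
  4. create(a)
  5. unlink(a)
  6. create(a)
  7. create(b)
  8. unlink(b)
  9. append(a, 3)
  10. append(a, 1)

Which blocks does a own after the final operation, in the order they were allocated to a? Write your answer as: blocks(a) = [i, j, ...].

blocks(a) = [0, 1, 2, 3, 4]

create(b): bitmap=F........... | b=[0]
append(b, 3): bitmap=FFFF........ | b=[0, 1, 2, 3]
unlink(b): bitmap=............ | 
create(a): bitmap=F........... | a=[0]
unlink(a): bitmap=............ | 
create(a): bitmap=F........... | a=[0]
create(b): bitmap=FF.......... | a=[0] b=[1]
unlink(b): bitmap=F........... | a=[0]
append(a, 3): bitmap=FFFF........ | a=[0, 1, 2, 3]
append(a, 1): bitmap=FFFFF....... | a=[0, 1, 2, 3, 4]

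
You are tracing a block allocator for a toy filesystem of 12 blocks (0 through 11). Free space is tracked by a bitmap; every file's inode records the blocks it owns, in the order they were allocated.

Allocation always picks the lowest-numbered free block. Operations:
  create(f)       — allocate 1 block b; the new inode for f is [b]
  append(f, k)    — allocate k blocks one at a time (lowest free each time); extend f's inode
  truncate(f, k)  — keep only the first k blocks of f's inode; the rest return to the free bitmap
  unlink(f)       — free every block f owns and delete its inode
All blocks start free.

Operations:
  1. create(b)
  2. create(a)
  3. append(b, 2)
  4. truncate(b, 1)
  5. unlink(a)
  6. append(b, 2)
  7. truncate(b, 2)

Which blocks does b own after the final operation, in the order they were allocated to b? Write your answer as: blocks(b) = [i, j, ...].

blocks(b) = [0, 1]

create(b): bitmap=F........... | b=[0]
create(a): bitmap=FF.......... | a=[1] b=[0]
append(b, 2): bitmap=FFFF........ | a=[1] b=[0, 2, 3]
truncate(b, 1): bitmap=FF.......... | a=[1] b=[0]
unlink(a): bitmap=F........... | b=[0]
append(b, 2): bitmap=FFF......... | b=[0, 1, 2]
truncate(b, 2): bitmap=FF.......... | b=[0, 1]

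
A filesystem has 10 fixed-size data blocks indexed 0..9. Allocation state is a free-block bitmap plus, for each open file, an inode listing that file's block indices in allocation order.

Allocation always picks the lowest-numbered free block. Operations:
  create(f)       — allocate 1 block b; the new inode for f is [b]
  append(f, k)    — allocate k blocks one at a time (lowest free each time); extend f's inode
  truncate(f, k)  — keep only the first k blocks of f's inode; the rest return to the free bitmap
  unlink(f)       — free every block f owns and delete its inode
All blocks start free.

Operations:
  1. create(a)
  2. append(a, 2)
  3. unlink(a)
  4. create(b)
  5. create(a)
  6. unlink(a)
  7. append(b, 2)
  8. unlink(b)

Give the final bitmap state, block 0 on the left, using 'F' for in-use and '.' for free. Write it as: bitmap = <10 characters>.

bitmap = ..........

[1] create(a) — a=0 (map F.........)
[2] append(a, 2) — a=0,1,2 (map FFF.......)
[3] unlink(a) —  (map ..........)
[4] create(b) — b=0 (map F.........)
[5] create(a) — a=1 b=0 (map FF........)
[6] unlink(a) — b=0 (map F.........)
[7] append(b, 2) — b=0,1,2 (map FFF.......)
[8] unlink(b) —  (map ..........)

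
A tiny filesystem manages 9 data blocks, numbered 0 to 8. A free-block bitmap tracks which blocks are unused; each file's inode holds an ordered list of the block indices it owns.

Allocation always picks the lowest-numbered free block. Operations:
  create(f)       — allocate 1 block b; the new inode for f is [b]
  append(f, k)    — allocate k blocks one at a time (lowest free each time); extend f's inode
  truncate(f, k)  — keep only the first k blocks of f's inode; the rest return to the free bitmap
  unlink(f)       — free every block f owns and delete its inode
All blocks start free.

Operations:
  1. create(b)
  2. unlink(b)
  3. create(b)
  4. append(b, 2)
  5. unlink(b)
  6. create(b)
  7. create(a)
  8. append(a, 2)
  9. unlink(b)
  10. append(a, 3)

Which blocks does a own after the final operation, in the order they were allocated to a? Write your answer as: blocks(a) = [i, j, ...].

[1] create(b) — b=0 (map F........)
[2] unlink(b) —  (map .........)
[3] create(b) — b=0 (map F........)
[4] append(b, 2) — b=0,1,2 (map FFF......)
[5] unlink(b) —  (map .........)
[6] create(b) — b=0 (map F........)
[7] create(a) — a=1 b=0 (map FF.......)
[8] append(a, 2) — a=1,2,3 b=0 (map FFFF.....)
[9] unlink(b) — a=1,2,3 (map .FFF.....)
[10] append(a, 3) — a=1,2,3,0,4,5 (map FFFFFF...)

blocks(a) = [1, 2, 3, 0, 4, 5]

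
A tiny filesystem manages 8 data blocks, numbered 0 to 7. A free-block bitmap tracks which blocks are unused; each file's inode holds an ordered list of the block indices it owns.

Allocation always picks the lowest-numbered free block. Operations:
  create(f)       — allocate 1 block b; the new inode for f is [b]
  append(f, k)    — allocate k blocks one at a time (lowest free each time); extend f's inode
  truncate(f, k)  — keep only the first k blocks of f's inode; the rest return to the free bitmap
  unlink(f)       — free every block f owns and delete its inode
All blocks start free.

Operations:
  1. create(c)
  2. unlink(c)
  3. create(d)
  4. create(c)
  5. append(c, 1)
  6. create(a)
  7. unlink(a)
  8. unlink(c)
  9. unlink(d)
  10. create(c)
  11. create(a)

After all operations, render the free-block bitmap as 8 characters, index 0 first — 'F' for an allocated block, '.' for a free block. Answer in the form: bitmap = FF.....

bitmap = FF......

create(c): bitmap=F....... | c=[0]
unlink(c): bitmap=........ | 
create(d): bitmap=F....... | d=[0]
create(c): bitmap=FF...... | c=[1] d=[0]
append(c, 1): bitmap=FFF..... | c=[1, 2] d=[0]
create(a): bitmap=FFFF.... | a=[3] c=[1, 2] d=[0]
unlink(a): bitmap=FFF..... | c=[1, 2] d=[0]
unlink(c): bitmap=F....... | d=[0]
unlink(d): bitmap=........ | 
create(c): bitmap=F....... | c=[0]
create(a): bitmap=FF...... | a=[1] c=[0]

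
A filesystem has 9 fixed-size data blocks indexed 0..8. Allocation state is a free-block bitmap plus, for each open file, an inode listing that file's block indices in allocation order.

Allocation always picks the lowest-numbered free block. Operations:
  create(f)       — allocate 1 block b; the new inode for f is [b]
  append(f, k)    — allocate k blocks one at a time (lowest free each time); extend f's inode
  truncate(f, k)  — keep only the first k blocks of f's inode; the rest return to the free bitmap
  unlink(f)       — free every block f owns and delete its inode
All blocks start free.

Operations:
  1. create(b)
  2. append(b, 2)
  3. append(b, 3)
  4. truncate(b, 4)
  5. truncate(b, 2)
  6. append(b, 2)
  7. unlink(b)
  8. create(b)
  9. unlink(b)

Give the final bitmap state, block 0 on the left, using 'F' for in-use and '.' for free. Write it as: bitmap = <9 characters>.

bitmap = .........

  1. create(b)  ⇒  F........  {b→[0]}
  2. append(b, 2)  ⇒  FFF......  {b→[0, 1, 2]}
  3. append(b, 3)  ⇒  FFFFFF...  {b→[0, 1, 2, 3, 4, 5]}
  4. truncate(b, 4)  ⇒  FFFF.....  {b→[0, 1, 2, 3]}
  5. truncate(b, 2)  ⇒  FF.......  {b→[0, 1]}
  6. append(b, 2)  ⇒  FFFF.....  {b→[0, 1, 2, 3]}
  7. unlink(b)  ⇒  .........  {}
  8. create(b)  ⇒  F........  {b→[0]}
  9. unlink(b)  ⇒  .........  {}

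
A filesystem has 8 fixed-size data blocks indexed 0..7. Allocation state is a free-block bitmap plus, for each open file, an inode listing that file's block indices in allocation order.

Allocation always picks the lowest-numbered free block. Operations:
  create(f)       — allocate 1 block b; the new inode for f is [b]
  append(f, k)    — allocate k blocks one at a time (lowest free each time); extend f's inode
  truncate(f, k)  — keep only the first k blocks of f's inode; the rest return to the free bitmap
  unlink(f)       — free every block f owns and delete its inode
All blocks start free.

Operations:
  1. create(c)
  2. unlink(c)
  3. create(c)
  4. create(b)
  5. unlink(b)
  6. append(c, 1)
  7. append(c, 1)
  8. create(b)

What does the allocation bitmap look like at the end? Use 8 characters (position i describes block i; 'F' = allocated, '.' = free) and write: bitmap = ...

bitmap = FFFF....

create(c): bitmap=F....... | c=[0]
unlink(c): bitmap=........ | 
create(c): bitmap=F....... | c=[0]
create(b): bitmap=FF...... | b=[1] c=[0]
unlink(b): bitmap=F....... | c=[0]
append(c, 1): bitmap=FF...... | c=[0, 1]
append(c, 1): bitmap=FFF..... | c=[0, 1, 2]
create(b): bitmap=FFFF.... | b=[3] c=[0, 1, 2]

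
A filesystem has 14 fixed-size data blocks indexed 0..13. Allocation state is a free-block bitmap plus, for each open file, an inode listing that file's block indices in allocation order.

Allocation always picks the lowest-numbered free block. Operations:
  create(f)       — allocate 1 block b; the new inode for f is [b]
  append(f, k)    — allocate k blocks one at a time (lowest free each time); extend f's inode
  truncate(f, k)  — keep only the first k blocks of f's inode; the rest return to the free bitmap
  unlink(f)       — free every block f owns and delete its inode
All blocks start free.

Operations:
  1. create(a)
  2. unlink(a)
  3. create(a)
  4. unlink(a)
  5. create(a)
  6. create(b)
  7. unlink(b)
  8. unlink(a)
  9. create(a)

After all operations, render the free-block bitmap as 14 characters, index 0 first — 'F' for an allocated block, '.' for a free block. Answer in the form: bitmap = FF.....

  1. create(a)  ⇒  F.............  {a→[0]}
  2. unlink(a)  ⇒  ..............  {}
  3. create(a)  ⇒  F.............  {a→[0]}
  4. unlink(a)  ⇒  ..............  {}
  5. create(a)  ⇒  F.............  {a→[0]}
  6. create(b)  ⇒  FF............  {a→[0]; b→[1]}
  7. unlink(b)  ⇒  F.............  {a→[0]}
  8. unlink(a)  ⇒  ..............  {}
  9. create(a)  ⇒  F.............  {a→[0]}

bitmap = F.............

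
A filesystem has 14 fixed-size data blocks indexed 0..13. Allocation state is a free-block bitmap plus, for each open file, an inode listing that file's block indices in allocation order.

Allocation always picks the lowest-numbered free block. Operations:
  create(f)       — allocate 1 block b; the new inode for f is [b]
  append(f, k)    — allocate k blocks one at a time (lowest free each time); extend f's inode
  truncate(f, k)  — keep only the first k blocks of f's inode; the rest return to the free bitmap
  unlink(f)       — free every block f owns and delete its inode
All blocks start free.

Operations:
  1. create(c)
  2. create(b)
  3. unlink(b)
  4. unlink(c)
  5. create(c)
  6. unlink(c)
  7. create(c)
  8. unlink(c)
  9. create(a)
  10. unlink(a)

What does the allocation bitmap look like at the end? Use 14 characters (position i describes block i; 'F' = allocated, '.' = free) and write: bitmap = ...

bitmap = ..............

create(c): bitmap=F............. | c=[0]
create(b): bitmap=FF............ | b=[1] c=[0]
unlink(b): bitmap=F............. | c=[0]
unlink(c): bitmap=.............. | 
create(c): bitmap=F............. | c=[0]
unlink(c): bitmap=.............. | 
create(c): bitmap=F............. | c=[0]
unlink(c): bitmap=.............. | 
create(a): bitmap=F............. | a=[0]
unlink(a): bitmap=.............. | 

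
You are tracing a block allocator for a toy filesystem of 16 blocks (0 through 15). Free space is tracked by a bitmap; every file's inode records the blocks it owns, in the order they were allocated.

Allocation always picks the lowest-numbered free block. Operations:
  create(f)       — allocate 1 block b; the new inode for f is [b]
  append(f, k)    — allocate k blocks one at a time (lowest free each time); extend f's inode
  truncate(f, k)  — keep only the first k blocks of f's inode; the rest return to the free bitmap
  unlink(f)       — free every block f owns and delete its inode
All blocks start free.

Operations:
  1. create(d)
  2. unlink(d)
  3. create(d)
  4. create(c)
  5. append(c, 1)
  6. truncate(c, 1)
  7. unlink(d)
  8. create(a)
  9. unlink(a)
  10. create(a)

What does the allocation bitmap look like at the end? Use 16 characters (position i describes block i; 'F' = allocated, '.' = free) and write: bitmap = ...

bitmap = FF..............

after create(d) → d:[0]  free=[F...............]
after unlink(d) →   free=[................]
after create(d) → d:[0]  free=[F...............]
after create(c) → c:[1], d:[0]  free=[FF..............]
after append(c, 1) → c:[1, 2], d:[0]  free=[FFF.............]
after truncate(c, 1) → c:[1], d:[0]  free=[FF..............]
after unlink(d) → c:[1]  free=[.F..............]
after create(a) → a:[0], c:[1]  free=[FF..............]
after unlink(a) → c:[1]  free=[.F..............]
after create(a) → a:[0], c:[1]  free=[FF..............]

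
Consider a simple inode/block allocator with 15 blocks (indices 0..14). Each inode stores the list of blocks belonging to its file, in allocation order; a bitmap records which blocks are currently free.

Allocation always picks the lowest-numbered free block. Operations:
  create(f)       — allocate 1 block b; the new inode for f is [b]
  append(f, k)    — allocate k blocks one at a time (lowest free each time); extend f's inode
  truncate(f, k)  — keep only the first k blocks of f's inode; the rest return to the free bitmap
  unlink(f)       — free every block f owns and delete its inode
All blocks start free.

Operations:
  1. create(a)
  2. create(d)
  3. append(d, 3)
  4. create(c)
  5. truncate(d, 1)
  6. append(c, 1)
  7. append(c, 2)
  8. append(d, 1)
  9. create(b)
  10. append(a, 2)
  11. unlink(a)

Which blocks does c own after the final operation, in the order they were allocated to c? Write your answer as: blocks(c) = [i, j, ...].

after create(a) → a:[0]  free=[F..............]
after create(d) → a:[0], d:[1]  free=[FF.............]
after append(d, 3) → a:[0], d:[1, 2, 3, 4]  free=[FFFFF..........]
after create(c) → a:[0], c:[5], d:[1, 2, 3, 4]  free=[FFFFFF.........]
after truncate(d, 1) → a:[0], c:[5], d:[1]  free=[FF...F.........]
after append(c, 1) → a:[0], c:[5, 2], d:[1]  free=[FFF..F.........]
after append(c, 2) → a:[0], c:[5, 2, 3, 4], d:[1]  free=[FFFFFF.........]
after append(d, 1) → a:[0], c:[5, 2, 3, 4], d:[1, 6]  free=[FFFFFFF........]
after create(b) → a:[0], b:[7], c:[5, 2, 3, 4], d:[1, 6]  free=[FFFFFFFF.......]
after append(a, 2) → a:[0, 8, 9], b:[7], c:[5, 2, 3, 4], d:[1, 6]  free=[FFFFFFFFFF.....]
after unlink(a) → b:[7], c:[5, 2, 3, 4], d:[1, 6]  free=[.FFFFFFF.......]

blocks(c) = [5, 2, 3, 4]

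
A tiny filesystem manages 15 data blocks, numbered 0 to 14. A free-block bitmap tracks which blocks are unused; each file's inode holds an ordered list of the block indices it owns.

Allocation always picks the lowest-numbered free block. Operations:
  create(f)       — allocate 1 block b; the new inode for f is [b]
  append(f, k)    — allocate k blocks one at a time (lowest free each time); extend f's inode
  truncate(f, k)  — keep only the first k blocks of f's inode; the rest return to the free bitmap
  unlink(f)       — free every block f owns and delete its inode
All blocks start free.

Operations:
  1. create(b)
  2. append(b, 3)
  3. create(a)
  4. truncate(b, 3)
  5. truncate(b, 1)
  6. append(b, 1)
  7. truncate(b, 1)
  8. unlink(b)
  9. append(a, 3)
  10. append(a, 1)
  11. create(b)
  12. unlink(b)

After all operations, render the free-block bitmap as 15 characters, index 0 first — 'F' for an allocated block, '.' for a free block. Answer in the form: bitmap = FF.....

after create(b) → b:[0]  free=[F..............]
after append(b, 3) → b:[0, 1, 2, 3]  free=[FFFF...........]
after create(a) → a:[4], b:[0, 1, 2, 3]  free=[FFFFF..........]
after truncate(b, 3) → a:[4], b:[0, 1, 2]  free=[FFF.F..........]
after truncate(b, 1) → a:[4], b:[0]  free=[F...F..........]
after append(b, 1) → a:[4], b:[0, 1]  free=[FF..F..........]
after truncate(b, 1) → a:[4], b:[0]  free=[F...F..........]
after unlink(b) → a:[4]  free=[....F..........]
after append(a, 3) → a:[4, 0, 1, 2]  free=[FFF.F..........]
after append(a, 1) → a:[4, 0, 1, 2, 3]  free=[FFFFF..........]
after create(b) → a:[4, 0, 1, 2, 3], b:[5]  free=[FFFFFF.........]
after unlink(b) → a:[4, 0, 1, 2, 3]  free=[FFFFF..........]

bitmap = FFFFF..........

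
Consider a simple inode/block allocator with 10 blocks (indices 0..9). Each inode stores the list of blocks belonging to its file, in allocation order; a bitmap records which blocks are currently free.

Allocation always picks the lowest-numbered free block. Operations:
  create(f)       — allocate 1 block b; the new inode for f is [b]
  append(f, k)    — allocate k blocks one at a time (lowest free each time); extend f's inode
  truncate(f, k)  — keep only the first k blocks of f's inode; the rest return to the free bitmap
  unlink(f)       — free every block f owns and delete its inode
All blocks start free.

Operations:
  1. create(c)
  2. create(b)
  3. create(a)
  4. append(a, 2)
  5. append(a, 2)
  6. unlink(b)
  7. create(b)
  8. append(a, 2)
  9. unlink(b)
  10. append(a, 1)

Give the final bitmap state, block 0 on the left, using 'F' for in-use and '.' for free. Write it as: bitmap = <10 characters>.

bitmap = FFFFFFFFF.

  1. create(c)  ⇒  F.........  {c→[0]}
  2. create(b)  ⇒  FF........  {b→[1]; c→[0]}
  3. create(a)  ⇒  FFF.......  {a→[2]; b→[1]; c→[0]}
  4. append(a, 2)  ⇒  FFFFF.....  {a→[2, 3, 4]; b→[1]; c→[0]}
  5. append(a, 2)  ⇒  FFFFFFF...  {a→[2, 3, 4, 5, 6]; b→[1]; c→[0]}
  6. unlink(b)  ⇒  F.FFFFF...  {a→[2, 3, 4, 5, 6]; c→[0]}
  7. create(b)  ⇒  FFFFFFF...  {a→[2, 3, 4, 5, 6]; b→[1]; c→[0]}
  8. append(a, 2)  ⇒  FFFFFFFFF.  {a→[2, 3, 4, 5, 6, 7, 8]; b→[1]; c→[0]}
  9. unlink(b)  ⇒  F.FFFFFFF.  {a→[2, 3, 4, 5, 6, 7, 8]; c→[0]}
  10. append(a, 1)  ⇒  FFFFFFFFF.  {a→[2, 3, 4, 5, 6, 7, 8, 1]; c→[0]}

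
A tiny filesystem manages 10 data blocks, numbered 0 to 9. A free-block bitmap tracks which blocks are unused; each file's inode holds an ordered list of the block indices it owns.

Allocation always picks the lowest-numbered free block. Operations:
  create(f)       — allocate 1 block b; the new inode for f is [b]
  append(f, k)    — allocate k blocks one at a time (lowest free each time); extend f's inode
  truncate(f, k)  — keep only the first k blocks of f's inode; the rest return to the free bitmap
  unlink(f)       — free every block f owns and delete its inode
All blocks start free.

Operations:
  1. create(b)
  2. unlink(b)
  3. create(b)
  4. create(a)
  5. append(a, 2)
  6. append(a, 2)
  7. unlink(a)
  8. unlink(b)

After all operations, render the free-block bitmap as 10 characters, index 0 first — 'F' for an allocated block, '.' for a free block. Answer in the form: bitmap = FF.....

bitmap = ..........

after create(b) → b:[0]  free=[F.........]
after unlink(b) →   free=[..........]
after create(b) → b:[0]  free=[F.........]
after create(a) → a:[1], b:[0]  free=[FF........]
after append(a, 2) → a:[1, 2, 3], b:[0]  free=[FFFF......]
after append(a, 2) → a:[1, 2, 3, 4, 5], b:[0]  free=[FFFFFF....]
after unlink(a) → b:[0]  free=[F.........]
after unlink(b) →   free=[..........]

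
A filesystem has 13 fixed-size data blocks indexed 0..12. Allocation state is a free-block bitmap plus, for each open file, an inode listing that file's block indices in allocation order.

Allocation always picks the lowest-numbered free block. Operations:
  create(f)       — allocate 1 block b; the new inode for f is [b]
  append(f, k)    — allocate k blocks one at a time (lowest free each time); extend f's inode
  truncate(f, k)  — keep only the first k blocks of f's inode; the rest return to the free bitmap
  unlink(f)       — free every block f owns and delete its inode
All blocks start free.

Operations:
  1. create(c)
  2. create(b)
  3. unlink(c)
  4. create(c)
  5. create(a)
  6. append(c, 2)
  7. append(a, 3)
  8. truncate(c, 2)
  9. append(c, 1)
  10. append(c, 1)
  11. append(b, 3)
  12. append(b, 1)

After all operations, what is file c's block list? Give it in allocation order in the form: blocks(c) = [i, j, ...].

blocks(c) = [0, 3, 4, 8]

create(c): bitmap=F............ | c=[0]
create(b): bitmap=FF........... | b=[1] c=[0]
unlink(c): bitmap=.F........... | b=[1]
create(c): bitmap=FF........... | b=[1] c=[0]
create(a): bitmap=FFF.......... | a=[2] b=[1] c=[0]
append(c, 2): bitmap=FFFFF........ | a=[2] b=[1] c=[0, 3, 4]
append(a, 3): bitmap=FFFFFFFF..... | a=[2, 5, 6, 7] b=[1] c=[0, 3, 4]
truncate(c, 2): bitmap=FFFF.FFF..... | a=[2, 5, 6, 7] b=[1] c=[0, 3]
append(c, 1): bitmap=FFFFFFFF..... | a=[2, 5, 6, 7] b=[1] c=[0, 3, 4]
append(c, 1): bitmap=FFFFFFFFF.... | a=[2, 5, 6, 7] b=[1] c=[0, 3, 4, 8]
append(b, 3): bitmap=FFFFFFFFFFFF. | a=[2, 5, 6, 7] b=[1, 9, 10, 11] c=[0, 3, 4, 8]
append(b, 1): bitmap=FFFFFFFFFFFFF | a=[2, 5, 6, 7] b=[1, 9, 10, 11, 12] c=[0, 3, 4, 8]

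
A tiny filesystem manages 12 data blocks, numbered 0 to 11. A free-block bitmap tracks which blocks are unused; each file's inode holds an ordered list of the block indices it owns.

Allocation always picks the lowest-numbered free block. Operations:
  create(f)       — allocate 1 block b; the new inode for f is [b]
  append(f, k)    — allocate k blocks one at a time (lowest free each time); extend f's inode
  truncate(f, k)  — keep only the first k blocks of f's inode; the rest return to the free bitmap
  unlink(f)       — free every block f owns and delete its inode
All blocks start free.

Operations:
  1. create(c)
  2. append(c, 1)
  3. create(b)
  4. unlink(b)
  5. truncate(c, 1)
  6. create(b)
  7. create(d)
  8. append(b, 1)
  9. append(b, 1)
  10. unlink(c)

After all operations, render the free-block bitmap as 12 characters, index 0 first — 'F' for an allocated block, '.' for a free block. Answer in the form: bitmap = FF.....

bitmap = .FFFF.......

create(c): bitmap=F........... | c=[0]
append(c, 1): bitmap=FF.......... | c=[0, 1]
create(b): bitmap=FFF......... | b=[2] c=[0, 1]
unlink(b): bitmap=FF.......... | c=[0, 1]
truncate(c, 1): bitmap=F........... | c=[0]
create(b): bitmap=FF.......... | b=[1] c=[0]
create(d): bitmap=FFF......... | b=[1] c=[0] d=[2]
append(b, 1): bitmap=FFFF........ | b=[1, 3] c=[0] d=[2]
append(b, 1): bitmap=FFFFF....... | b=[1, 3, 4] c=[0] d=[2]
unlink(c): bitmap=.FFFF....... | b=[1, 3, 4] d=[2]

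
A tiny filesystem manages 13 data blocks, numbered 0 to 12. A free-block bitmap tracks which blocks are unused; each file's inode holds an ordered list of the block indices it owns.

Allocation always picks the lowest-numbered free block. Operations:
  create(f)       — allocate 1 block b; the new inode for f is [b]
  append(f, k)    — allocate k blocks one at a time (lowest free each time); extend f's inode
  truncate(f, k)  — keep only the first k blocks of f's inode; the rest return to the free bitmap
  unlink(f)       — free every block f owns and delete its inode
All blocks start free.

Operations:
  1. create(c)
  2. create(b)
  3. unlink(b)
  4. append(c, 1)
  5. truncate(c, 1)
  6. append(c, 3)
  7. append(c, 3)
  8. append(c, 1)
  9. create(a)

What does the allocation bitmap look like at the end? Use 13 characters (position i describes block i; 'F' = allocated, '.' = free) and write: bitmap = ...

after create(c) → c:[0]  free=[F............]
after create(b) → b:[1], c:[0]  free=[FF...........]
after unlink(b) → c:[0]  free=[F............]
after append(c, 1) → c:[0, 1]  free=[FF...........]
after truncate(c, 1) → c:[0]  free=[F............]
after append(c, 3) → c:[0, 1, 2, 3]  free=[FFFF.........]
after append(c, 3) → c:[0, 1, 2, 3, 4, 5, 6]  free=[FFFFFFF......]
after append(c, 1) → c:[0, 1, 2, 3, 4, 5, 6, 7]  free=[FFFFFFFF.....]
after create(a) → a:[8], c:[0, 1, 2, 3, 4, 5, 6, 7]  free=[FFFFFFFFF....]

bitmap = FFFFFFFFF....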